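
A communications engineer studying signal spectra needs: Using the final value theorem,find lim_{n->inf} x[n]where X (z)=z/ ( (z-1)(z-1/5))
Final value theorem: lim x[n]=lim_{z->1} (z-1)*X(z)
(z-1)*X(z)=z/(z-1/5)
As z->1: 1/(1-1/5)=1/(4/5)=5/4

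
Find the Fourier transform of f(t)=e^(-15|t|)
Using the standard pair: F{e^(-a|t|)}=2a/(a^2 + omega^2)
With a=15: F(omega)=30/(225 + omega^2)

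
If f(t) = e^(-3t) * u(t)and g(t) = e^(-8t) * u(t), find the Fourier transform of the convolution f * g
By the convolution theorem: F{f*g}=F(omega)*G(omega)
F(omega)=1/(3+j*omega), G(omega)=1/(8+j*omega)
F{f*g}=1/((3+j*omega)(8+j*omega))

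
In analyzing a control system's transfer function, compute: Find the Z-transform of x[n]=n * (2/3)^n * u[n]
Using the property Z{n * a^n * u[n]}=az/(z-a)^2
With a=2/3: X(z)=(2/3)z/(z - 2/3)^2, |z| > 2/3

Answer: (2/3)z/(z - 2/3)^2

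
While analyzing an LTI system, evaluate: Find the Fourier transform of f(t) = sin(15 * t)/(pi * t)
sin(W * t)/(pi * t)=(W/pi) * sinc(W * t/pi) is the impulse response of the ideal low-pass filter with cutoff W (here W=15).
Its Fourier transform is a rectangular function:
F(omega)=1 for |omega| < 15, 0 otherwise

Answer: rect(omega/30) [i.e., 1 for |omega| < 15, 0 otherwise]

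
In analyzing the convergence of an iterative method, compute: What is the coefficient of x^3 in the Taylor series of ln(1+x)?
ln(1 + x) = Σ (-1)^(n + 1) x^n/n
Coefficient of x^3 = (-1)^4/3 = 1/3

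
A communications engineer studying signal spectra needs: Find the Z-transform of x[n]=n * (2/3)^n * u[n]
Using the property Z{n * a^n * u[n]}=az/(z-a)^2
With a=2/3: X(z)=(2/3)z/(z - 2/3)^2, |z| > 2/3

Answer: (2/3)z/(z - 2/3)^2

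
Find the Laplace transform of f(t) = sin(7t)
L{sin(wt)} = w/(s²+w²)
L{sin(7t)} = 7/(s²+49)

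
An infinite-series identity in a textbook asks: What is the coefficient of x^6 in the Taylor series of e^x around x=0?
Taylor series of e^x=Σ x^n/n!
Coefficient of x^6=1/6!=1/720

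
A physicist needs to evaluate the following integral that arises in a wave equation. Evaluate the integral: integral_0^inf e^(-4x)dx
integral_0^inf e^(-4x) dx = [-1/4 * e^(-4x)]_0^inf
= 0 - (-1/4) = 1/4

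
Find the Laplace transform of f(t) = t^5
L{t^n}=n!/s^(n+1)
L{t^5}=5!/s^6=120/s^6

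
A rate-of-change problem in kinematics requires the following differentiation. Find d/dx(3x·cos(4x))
Product rule: (fg)'=f'g + fg'
f=3x, f'=3
g=cos(4x), g'=-4·sin(4x)

Answer: 3·cos(4x) - 12x·sin(4x)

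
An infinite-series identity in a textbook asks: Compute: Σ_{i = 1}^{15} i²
Using formula: Σ i^2 = n(n + 1)(2n + 1)/6 = 15·16·31/6 = 1240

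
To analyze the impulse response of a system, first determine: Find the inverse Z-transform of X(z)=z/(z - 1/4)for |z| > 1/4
Standard pair: z/(z-a) <-> a^n * u[n] for causal signals
With a=1/4: x[n]=(1/4)^n * u[n]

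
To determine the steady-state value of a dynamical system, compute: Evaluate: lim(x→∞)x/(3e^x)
Apply L'Hôpital 1 times (∞/∞ each time):
Eventually get 1!/(3e^x) → 0

Answer: 0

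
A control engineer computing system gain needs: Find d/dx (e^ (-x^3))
Chain rule: d/dx[e^u]=e^u · u' where u=-x^3
u'=-3x^2

Answer: -3x^2·e^(-x^3)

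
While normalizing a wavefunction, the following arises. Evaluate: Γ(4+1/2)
Γ(n+1/2)=(2n)!√π/(4^n·n!)
=40320√π/(256·24)=(105/16)·√π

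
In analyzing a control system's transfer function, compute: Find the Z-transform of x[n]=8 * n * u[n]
Z{n * u[n]} = z/(z-1)^2
By linearity: Z{8 * n * u[n]} = 8z/(z-1)^2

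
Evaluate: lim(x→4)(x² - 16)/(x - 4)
Factor: (x² - 16) = (x-4)(x+4)
Cancel (x-4): lim(x→4) (x+4) = 8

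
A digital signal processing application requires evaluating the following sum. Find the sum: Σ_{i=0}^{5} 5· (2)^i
Geometric series: S=a(1 - r^n)/(1 - r)
a=5, r=2, n=6
S=5(1-64)/-1=315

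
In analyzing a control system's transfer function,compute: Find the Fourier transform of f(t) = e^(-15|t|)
Using the standard pair: F{e^(-a|t|)}=2a/(a^2 + omega^2)
With a=15: F(omega)=30/(225 + omega^2)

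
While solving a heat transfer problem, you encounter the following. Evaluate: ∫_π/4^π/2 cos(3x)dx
Antiderivative: sin(3x)/3
Evaluate at bounds: [sin(3·π/2)/3] - [sin(3·π/4)/3]
=((-1) - (√2/2))/3=-1/3 - √2/6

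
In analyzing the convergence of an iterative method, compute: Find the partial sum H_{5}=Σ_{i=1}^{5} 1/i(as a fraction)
H_5=1+1/2+1/3+...+1/5
=137/60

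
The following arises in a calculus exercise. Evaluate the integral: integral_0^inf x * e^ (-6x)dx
This is a Gamma integral. Substitute u = 6x (du = 6 dx):
integral_0^inf x * e^(-6x) dx = (1/6^2) integral_0^inf u^1 * e^(-u) du
= Gamma(2)/6^2 = 1!/6^2 = 1/36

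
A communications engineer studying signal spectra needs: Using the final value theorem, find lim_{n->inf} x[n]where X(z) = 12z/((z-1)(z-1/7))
Final value theorem: lim x[n] = lim_{z->1} (z-1)*X(z)
(z-1)*X(z) = 12z/(z-1/7)
As z->1: 12/(1 - 1/7) = 12/(6/7) = 14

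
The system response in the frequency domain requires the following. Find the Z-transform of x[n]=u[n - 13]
Using the time-shift property: Z{u[n-13]}=z^(-13) * z/(z-1)
=z^(-12)/(z-1)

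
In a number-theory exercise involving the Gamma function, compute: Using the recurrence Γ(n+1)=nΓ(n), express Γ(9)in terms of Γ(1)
Γ(9)=8Γ(8)=8·7Γ(7)=...=8!·Γ(1)=40320·Γ(1)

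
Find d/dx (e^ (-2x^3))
Chain rule: d/dx[e^u]=e^u · u' where u=-2x^3
u'=-6x^2

Answer: -6x^2·e^(-2x^3)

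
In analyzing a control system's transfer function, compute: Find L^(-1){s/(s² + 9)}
L^(-1){s/(s² + w²)} = cos(wt)
Here w = 3

Answer: cos(3t)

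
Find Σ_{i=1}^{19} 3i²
=3·n(n+1)(2n+1)/6=3·19·20·39/6=7410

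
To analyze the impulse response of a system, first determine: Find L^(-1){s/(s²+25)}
L^(-1){s/(s² + w²)}=cos(wt)
Here w=5

Answer: cos(5t)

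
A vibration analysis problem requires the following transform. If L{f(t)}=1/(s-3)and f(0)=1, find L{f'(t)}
L{f'(t)}=s·F(s) - f(0)=s/(s-3)-1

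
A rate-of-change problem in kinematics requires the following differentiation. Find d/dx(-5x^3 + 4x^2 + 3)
Power rule: d/dx(ax^n) = n·a·x^(n-1)
Term by term: -15·x^2 + 8·x

Answer: -15x^2 + 8x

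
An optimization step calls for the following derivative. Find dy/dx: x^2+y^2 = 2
Differentiate: 2x + 2y·(dy/dx)=0
dy/dx=-2x/(2y)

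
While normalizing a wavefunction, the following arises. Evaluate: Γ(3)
Γ(n)=(n-1)! for positive integers
Γ(3)=2!=2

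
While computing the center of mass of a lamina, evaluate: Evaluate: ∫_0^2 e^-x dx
Antiderivative: -e^-x
Evaluate: -(e^-2-1)

Answer: (e^-2-1)/(-1)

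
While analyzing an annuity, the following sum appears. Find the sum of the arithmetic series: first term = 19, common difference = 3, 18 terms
Last term: a_n = 19+(18-1)·3 = 70
Sum = n(a_1+a_n)/2 = 18(19+70)/2 = 801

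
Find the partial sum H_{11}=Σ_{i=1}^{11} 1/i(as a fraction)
H_11 = 1+1/2+1/3+...+1/11
= 83711/27720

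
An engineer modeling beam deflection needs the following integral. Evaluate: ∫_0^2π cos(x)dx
Antiderivative: sin(x)
Evaluate at bounds: [sin(1·2π)/1] - [sin(1·0)/1]
= ((0) - (0))/1 = 0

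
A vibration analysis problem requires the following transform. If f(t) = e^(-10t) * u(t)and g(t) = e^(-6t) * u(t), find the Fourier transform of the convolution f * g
By the convolution theorem: F{f * g}=F(omega) * G(omega)
F(omega)=1/(10+j * omega), G(omega)=1/(6+j * omega)
F{f * g}=1/((10+j * omega)(6+j * omega))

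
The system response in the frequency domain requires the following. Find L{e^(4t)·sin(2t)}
First shifting: L{e^(at)f(t)}=F(s-a)
L{sin(2t)}=2/(s²+4)
Shift: 2/((s-4)²+4)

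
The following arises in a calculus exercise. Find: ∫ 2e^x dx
Since d/dx[e^x]=+ e^x, we get 2e^x + C

Answer: 2e^x + C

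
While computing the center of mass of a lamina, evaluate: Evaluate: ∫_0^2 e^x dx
Antiderivative: e^x
Evaluate: (e^2-1)

Answer: e^2-1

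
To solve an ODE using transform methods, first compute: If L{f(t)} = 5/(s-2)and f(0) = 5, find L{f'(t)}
L{f'(t)} = s·F(s) - f(0) = 5s/(s-2) - 5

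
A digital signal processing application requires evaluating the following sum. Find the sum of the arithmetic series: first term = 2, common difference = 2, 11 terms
Last term: a_n = 2 + (11 - 1)·2 = 22
Sum = n(a_1 + a_n)/2 = 11(2 + 22)/2 = 132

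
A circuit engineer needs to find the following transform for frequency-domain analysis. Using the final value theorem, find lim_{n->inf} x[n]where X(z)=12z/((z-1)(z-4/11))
Final value theorem: lim x[n] = lim_{z->1} (z-1) * X(z)
(z-1) * X(z) = 12z/(z-4/11)
As z->1: 12/(1 - 4/11) = 12/(7/11) = 132/7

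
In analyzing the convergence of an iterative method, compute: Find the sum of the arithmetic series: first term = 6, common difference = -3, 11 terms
Last term: a_n=6+(11-1)·-3=-24
Sum=n(a_1+a_n)/2=11(6+(-24))/2=-99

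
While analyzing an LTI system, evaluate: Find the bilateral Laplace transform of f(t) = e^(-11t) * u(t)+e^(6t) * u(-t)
For e^(-11t) * u(t): L=1/(s + 11), Re(s) > -11
For e^(6t) * u(-t): L=-1/(s-6), Re(s) < 6
Combined: F(s)=1/(s + 11) - 1/(s-6), -11 < Re(s) < 6

Answer: 1/(s + 11) - 1/(s-6), ROC: -11 < Re(s) < 6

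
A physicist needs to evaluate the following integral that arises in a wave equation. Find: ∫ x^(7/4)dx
Power rule: ∫ x^(7/4) dx = x^(11/4)/(11/4) + C

Answer: (4/11)·x^(11/4) + C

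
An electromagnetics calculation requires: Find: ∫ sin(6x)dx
Using substitution u=6x: ∫ sin(u) du/6=-cos(u)/6+C

Answer: (-1/6)cos(6x)+C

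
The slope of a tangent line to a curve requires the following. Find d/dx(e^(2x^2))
Chain rule: d/dx[e^u] = e^u · u' where u = 2x^2
u' = 4x

Answer: 4x·e^(2x^2)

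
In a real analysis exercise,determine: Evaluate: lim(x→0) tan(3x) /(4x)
tan(u) ≈ u for small u:
tan(3x)/(4x) ≈ 3x/(4x)=3/4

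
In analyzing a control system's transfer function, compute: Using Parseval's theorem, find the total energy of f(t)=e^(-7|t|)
Parseval's theorem: E = integral |f(t)|^2 dt = (1/2pi) integral |F(omega)|^2 domega
E = integral_{-inf}^{inf} e^(-14|t|) dt = 2*integral_0^inf e^(-14t) dt = 2/(2*7) = 1/7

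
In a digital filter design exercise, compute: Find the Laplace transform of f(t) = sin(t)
L{sin(wt)} = w/(s²+w²)
L{sin(t)} = 1/(s²+1)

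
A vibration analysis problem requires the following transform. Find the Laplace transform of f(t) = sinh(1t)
L{sinh(at)}=a/(s²-a²)
L{sinh(1t)}=1/(s²-1)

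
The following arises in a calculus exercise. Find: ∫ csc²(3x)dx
Since d/dx[-cot(3x)]=3csc²(3x), integral=-cot(3x)/3 + C

Answer: (-1/3)cot(3x) + C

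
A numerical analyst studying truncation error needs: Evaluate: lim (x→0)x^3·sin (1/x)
Squeeze theorem: -|x^3| ≤ x^3·sin(1/x) ≤ |x^3|
Since x^3 → 0 as x → 0, by squeeze theorem the limit is 0

Answer: 0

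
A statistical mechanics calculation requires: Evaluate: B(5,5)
B(x,y)=Γ(x)Γ(y)/Γ(x+y)=(x-1)!(y-1)!/(x+y-1)!
B(5,5)=4!·4!/9!=1/630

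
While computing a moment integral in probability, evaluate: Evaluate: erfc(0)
erfc(x) = 1 - erf(x); erfc(0) = 1 - erf(0) = 1-0 = 1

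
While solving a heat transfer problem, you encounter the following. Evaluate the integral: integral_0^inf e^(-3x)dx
integral_0^inf e^(-3x) dx = [-1/3*e^(-3x)]_0^inf
= 0 - (-1/3) = 1/3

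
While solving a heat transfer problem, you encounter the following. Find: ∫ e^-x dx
Since d/dx[e^-x] = - e^-x, we get -1e^-x + C

Answer: -e^-x + C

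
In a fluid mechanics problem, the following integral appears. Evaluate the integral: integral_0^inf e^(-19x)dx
integral_0^inf e^(-19x) dx=[-1/19 * e^(-19x)]_0^inf
=0 - (-1/19)=1/19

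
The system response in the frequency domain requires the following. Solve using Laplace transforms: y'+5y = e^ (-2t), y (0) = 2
Take L: sY - 2+5Y=1/(s+2)
Y(s+5)=1/(s+2)+2
Y=1/((s+2)(s+5))+2/(s+5)
Partial fractions: 1/((s+2)(s+5))=(1/3)/(s+2) - (1/3)/(s+5)
So Y=(1/3)/(s+2)+(5/3)/(s+5)
Inverse Laplace transform (L^(-1){1/(s+2)}=e^(-2t), L^(-1){1/(s+5)}=e^(-5t)):

Answer: y(t)=(1/3)·e^(-2t)+(5/3)·e^(-5t)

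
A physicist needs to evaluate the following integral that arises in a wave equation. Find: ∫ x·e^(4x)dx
Integration by parts: u = x, dv = e^(4x) dx
du = dx, v = e^(4x)/4
= x·e^(4x)/4 - ∫ e^(4x)/4 dx
= x·e^(4x)/4 - e^(4x)/16 + C

Answer: e^(4x)(x/4 - 1/16) + C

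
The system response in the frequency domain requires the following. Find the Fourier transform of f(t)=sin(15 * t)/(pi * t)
sin(W*t)/(pi*t)=(W/pi)*sinc(W*t/pi) is the impulse response of the ideal low-pass filter with cutoff W (here W=15).
Its Fourier transform is a rectangular function:
F(omega)=1 for |omega| < 15, 0 otherwise

Answer: rect(omega/30) [i.e., 1 for |omega| < 15, 0 otherwise]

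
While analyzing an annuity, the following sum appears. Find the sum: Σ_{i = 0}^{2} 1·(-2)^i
Geometric series: S=a(1 - r^n)/(1 - r)
a=1, r=-2, n=3
S=1(1 + 8)/3=3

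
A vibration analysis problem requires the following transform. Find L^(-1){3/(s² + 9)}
L^(-1){w/(s²+w²)} = sin(wt)
Here w = 3

Answer: sin(3t)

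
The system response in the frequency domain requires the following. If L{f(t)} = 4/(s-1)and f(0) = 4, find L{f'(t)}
L{f'(t)} = s·F(s) - f(0) = 4s/(s-1) - 4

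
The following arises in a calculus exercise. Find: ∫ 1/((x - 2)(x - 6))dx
Partial fractions: 1/((x-2)(x-6))=A/(x-2) + B/(x-6)
A=-1/4, B=1/4
∫ [-1/4· 1/(x-2) + 1/4· 1/(x-6)] dx
=(1/4)[ln|x-6| - ln|x-2|] + C

Answer: (1/4)·ln|(x-6)/(x-2)| + C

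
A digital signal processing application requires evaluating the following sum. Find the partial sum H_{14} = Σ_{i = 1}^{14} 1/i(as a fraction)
H_14 = 1+1/2+1/3+...+1/14
= 1171733/360360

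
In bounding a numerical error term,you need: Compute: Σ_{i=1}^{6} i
Using formula: Σ i^1 = n(n + 1)/2 = 6·7/2 = 21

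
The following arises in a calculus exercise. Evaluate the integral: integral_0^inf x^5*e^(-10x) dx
This is a Gamma integral. Substitute u = 10x (du = 10 dx):
integral_0^inf x^5 * e^(-10x) dx = (1/10^6) integral_0^inf u^5 * e^(-u) du
= Gamma(6)/10^6 = 5!/10^6 = 120/1000000

Answer: 3/25000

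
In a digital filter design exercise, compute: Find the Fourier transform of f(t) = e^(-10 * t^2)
The Fourier transform of a Gaussian e^(-a * t^2) is sqrt(pi/a) * e^(-omega^2/(4a)).
With a=10: F(omega)=sqrt(pi/10) * e^(-omega^2/40)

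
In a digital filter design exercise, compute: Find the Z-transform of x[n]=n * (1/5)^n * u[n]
Using the property Z{n*a^n*u[n]}=az/(z-a)^2
With a=1/5: X(z)=(1/5)z/(z - 1/5)^2, |z| > 1/5

Answer: (1/5)z/(z - 1/5)^2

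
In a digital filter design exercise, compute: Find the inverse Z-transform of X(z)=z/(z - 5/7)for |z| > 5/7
Standard pair: z/(z-a) <-> a^n * u[n] for causal signals
With a=5/7: x[n]=(5/7)^n * u[n]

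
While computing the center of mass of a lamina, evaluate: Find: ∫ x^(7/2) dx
Power rule: ∫ x^(7/2) dx = x^(9/2)/(9/2)+C

Answer: (2/9)·x^(9/2)+C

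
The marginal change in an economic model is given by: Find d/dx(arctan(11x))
d/dx[arctan(u)]=u'/(1 + u²), u=11x, u'=11

Answer: 11/(1 + 121x²)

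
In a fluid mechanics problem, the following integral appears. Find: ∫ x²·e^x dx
Integration by parts twice:
First: u=x², dv=e^x dx => x²e^x - 2∫ xe^x dx
Second: u=x, dv=e^x dx => xe^x - e^x
Combining: x²e^x - 2xe^x + 2e^x + C

Answer: e^x(x² - 2x + 2) + C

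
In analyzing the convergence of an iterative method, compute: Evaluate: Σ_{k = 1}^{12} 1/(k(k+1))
Partial fractions: 1/(k(k + 1))=1/k - 1/(k + 1)
Telescoping sum: 1(1 - 1/13)=1·12/13

Answer: 12/13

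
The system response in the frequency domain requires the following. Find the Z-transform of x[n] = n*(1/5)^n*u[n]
Using the property Z{n * a^n * u[n]} = az/(z-a)^2
With a = 1/5: X(z) = (1/5)z/(z - 1/5)^2, |z| > 1/5

Answer: (1/5)z/(z - 1/5)^2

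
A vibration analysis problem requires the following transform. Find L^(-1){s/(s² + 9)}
L^(-1){s/(s² + w²)} = cos(wt)
Here w = 3

Answer: cos(3t)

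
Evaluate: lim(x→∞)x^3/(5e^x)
Apply L'Hôpital 3 times (∞/∞ each time):
Eventually get 3!/(5e^x) → 0

Answer: 0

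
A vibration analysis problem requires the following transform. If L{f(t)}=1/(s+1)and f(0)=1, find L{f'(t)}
L{f'(t)} = s·F(s) - f(0) = s/(s + 1) - 1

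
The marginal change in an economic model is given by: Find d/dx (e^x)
Chain rule: d/dx[e^u]=e^u · u' where u=x
u'=1

Answer: 1·e^x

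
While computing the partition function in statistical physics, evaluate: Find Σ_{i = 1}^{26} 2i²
=2·n(n+1)(2n+1)/6=2·26·27·53/6=12402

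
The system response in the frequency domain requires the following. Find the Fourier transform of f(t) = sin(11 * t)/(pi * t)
sin(W * t)/(pi * t) = (W/pi) * sinc(W * t/pi) is the impulse response of the ideal low-pass filter with cutoff W (here W = 11).
Its Fourier transform is a rectangular function:
F(omega) = 1 for |omega| < 11, 0 otherwise

Answer: rect(omega/22) [i.e., 1 for |omega| < 11, 0 otherwise]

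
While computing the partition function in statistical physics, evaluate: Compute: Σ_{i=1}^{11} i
Using formula: Σ i^1=n(n+1)/2=11·12/2=66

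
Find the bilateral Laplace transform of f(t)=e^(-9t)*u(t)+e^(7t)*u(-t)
For e^(-9t)*u(t): L = 1/(s + 9), Re(s) > -9
For e^(7t)*u(-t): L = -1/(s-7), Re(s) < 7
Combined: F(s) = 1/(s + 9) - 1/(s-7), -9 < Re(s) < 7

Answer: 1/(s + 9) - 1/(s-7), ROC: -9 < Re(s) < 7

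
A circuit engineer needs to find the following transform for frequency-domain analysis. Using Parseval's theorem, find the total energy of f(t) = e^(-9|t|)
Parseval's theorem: E=integral |f(t)|^2 dt=(1/2pi) integral |F(omega)|^2 domega
E=integral_{-inf}^{inf} e^(-18|t|) dt=2 * integral_0^inf e^(-18t) dt=2/(2 * 9)=1/9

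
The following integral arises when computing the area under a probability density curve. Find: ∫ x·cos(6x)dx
By parts: u = x, dv = cos(6x) dx
du = dx, v = sin(6x)/6
= x·sin(6x)/6 + cos(6x)/6² + C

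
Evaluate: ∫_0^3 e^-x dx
Antiderivative: -e^-x
Evaluate: -(e^-3-1)

Answer: (e^-3-1)/(-1)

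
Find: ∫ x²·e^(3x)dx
Integration by parts twice:
First: u=x², dv=e^(3x) dx => x²e^(3x)/3 - (2/3)∫ xe^(3x) dx
Second (∫ xe^(3x) dx): xe^(3x)/3 - e^(3x)/9
Combining: e^(3x)(x²/3 - 2x/9 + 2/27) + C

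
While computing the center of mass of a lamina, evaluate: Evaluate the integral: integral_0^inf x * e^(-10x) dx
This is a Gamma integral. Substitute u=10x (du=10 dx):
integral_0^inf x*e^(-10x) dx=(1/10^2) integral_0^inf u^1*e^(-u) du
=Gamma(2)/10^2=1!/10^2=1/100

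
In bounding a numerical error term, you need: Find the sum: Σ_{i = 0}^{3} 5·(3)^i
Geometric series: S = a(1 - r^n)/(1 - r)
a = 5, r = 3, n = 4
S = 5(1-81)/-2 = 200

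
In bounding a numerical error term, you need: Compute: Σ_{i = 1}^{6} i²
Using formula: Σ i^2=n(n + 1)(2n + 1)/6=6·7·13/6=91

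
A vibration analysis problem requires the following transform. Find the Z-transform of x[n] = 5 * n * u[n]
Z{n*u[n]} = z/(z-1)^2
By linearity: Z{5*n*u[n]} = 5z/(z-1)^2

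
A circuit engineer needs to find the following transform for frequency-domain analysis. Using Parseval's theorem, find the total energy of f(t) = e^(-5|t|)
Parseval's theorem: E = integral |f(t)|^2 dt = (1/2pi) integral |F(omega)|^2 domega
E = integral_{-inf}^{inf} e^(-10|t|) dt = 2 * integral_0^inf e^(-10t) dt = 2/(2 * 5) = 1/5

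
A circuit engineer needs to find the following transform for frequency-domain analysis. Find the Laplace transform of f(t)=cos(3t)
L{cos(wt)}=s/(s²+w²)
L{cos(3t)}=s/(s²+9)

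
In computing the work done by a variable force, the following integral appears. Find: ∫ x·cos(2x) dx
By parts: u=x, dv=cos(2x) dx
du=dx, v=sin(2x)/2
=x·sin(2x)/2+cos(2x)/2²+C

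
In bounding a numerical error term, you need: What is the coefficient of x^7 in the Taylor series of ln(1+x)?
ln(1 + x)=Σ (-1)^(n + 1) x^n/n
Coefficient of x^7=(-1)^8/7=1/7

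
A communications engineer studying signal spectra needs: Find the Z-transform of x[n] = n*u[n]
Standard pair: Z{n*u[n]}=z/(z-1)^2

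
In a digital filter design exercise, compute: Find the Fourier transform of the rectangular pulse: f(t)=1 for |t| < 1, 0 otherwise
F(omega) = integral from -1 to 1 of e^(-j * omega * t) dt
= 2 * sin(1 * omega)/omega = 2 * sinc(1 * omega/pi)

Answer: 2 * sin(1 * omega)/omega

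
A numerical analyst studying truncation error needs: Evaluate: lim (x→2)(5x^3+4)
Polynomial is continuous, so substitute x = 2:
5·2^3 + 4 = 44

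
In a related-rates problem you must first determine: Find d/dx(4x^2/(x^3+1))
Quotient rule: (f/g)'=(f'g - fg')/g²
f=4x^2, f'=8x
g=x^3 + 1, g'=3x^2

Answer: (8x·(x^3 + 1) - 12x^4)/(x^3 + 1)²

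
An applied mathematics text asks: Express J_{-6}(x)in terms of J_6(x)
For integer n: J_{-n}(x)=(-1)^n J_n(x)
With n=6: J_{-6}(x)=(-1)^6 J_6(x)=J_6(x)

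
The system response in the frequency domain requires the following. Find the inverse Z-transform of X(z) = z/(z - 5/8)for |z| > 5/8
Standard pair: z/(z-a) <-> a^n * u[n] for causal signals
With a = 5/8: x[n] = (5/8)^n * u[n]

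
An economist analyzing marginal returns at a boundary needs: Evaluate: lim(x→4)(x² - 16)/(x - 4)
Factor: (x² - 16)=(x-4)(x+4)
Cancel (x-4): lim(x→4) (x+4)=8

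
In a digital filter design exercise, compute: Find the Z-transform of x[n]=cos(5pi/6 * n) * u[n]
Z{cos(w0 * n) * u[n]} = z(z - cos(w0))/(z^2 - 2z * cos(w0) + 1)
With w0 = 5pi/6: X(z) = z(z - cos(5pi/6))/(z^2 - 2z * cos(5pi/6) + 1)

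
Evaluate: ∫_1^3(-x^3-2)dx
Step 1: Find antiderivative F(x) = (-1/4)x^4-2x
Step 2: F(3) - F(1) = -105/4 - (-9/4) = -24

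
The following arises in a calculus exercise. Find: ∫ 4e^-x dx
Since d/dx[e^-x] = - e^-x, we get -4e^-x+C

Answer: -4e^-x+C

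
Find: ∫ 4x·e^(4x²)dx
Let u=4x², du=8x dx
∫ (1/2)e^u du=e^u/2+C

Answer: e^(4x²)/2+C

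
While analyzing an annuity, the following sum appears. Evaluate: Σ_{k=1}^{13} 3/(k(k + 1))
Partial fractions: 3/(k(k + 1))=3/k - 3/(k + 1)
Telescoping sum: 3(1 - 1/14)=3·13/14

Answer: 39/14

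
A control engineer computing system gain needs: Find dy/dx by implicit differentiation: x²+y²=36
Differentiate both sides: 2x+2y·(dy/dx)=0
Solve: dy/dx=-2x/(2y)=-x/y

Answer: dy/dx=-x/y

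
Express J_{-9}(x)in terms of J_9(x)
For integer n: J_{-n}(x) = (-1)^n J_n(x)
With n = 9: J_{-9}(x) = (-1)^9 J_9(x) = -J_9(x)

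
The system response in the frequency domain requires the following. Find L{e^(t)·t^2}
First shifting: L{e^(at)f(t)}=F(s-a)
L{t^2}=2/s^3
Shift s → s-1: 2/(s-1)^3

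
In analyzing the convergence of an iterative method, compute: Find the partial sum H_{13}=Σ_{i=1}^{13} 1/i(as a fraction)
H_13 = 1+1/2+1/3+...+1/13
= 1145993/360360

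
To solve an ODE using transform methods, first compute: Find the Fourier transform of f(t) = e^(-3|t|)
Using the standard pair: F{e^(-a|t|)} = 2a/(a^2+omega^2)
With a = 3: F(omega) = 6/(9+omega^2)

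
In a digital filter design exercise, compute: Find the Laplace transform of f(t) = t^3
L{t^n}=n!/s^(n+1)
L{t^3}=3!/s^4=6/s^4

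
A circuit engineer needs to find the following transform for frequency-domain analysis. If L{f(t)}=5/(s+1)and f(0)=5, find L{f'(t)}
L{f'(t)} = s·F(s) - f(0) = 5s/(s+1)-5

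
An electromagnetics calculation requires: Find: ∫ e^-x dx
Since d/dx[e^-x]=- e^-x, we get -1e^-x+C

Answer: -e^-x+C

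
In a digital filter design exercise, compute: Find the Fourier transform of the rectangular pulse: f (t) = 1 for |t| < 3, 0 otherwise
F(omega)=integral from -3 to 3 of e^(-j*omega*t) dt
=2*sin(3*omega)/omega=6*sinc(3*omega/pi)

Answer: 2*sin(3*omega)/omega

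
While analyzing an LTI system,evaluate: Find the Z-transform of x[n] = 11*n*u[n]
Z{n * u[n]}=z/(z-1)^2
By linearity: Z{11 * n * u[n]}=11z/(z-1)^2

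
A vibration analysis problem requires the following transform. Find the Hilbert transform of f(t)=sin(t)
The Hilbert transform shifts each frequency component by -pi/2.
H{sin(wt)} = -cos(wt)
With w = 1: H{sin(t)} = -cos(t)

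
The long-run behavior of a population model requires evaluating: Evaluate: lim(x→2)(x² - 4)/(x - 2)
Factor: (x² - 4) = (x-2)(x+2)
Cancel (x-2): lim(x→2) (x+2) = 4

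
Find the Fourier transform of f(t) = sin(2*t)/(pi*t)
sin(W*t)/(pi*t)=(W/pi)*sinc(W*t/pi) is the impulse response of the ideal low-pass filter with cutoff W (here W=2).
Its Fourier transform is a rectangular function:
F(omega)=1 for |omega| < 2, 0 otherwise

Answer: rect(omega/4) [i.e., 1 for |omega| < 2, 0 otherwise]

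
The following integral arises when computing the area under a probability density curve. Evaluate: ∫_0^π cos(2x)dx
Antiderivative: sin(2x)/2
Evaluate at bounds: [sin(2·π)/2] - [sin(2·0)/2]
=((0) - (0))/2=0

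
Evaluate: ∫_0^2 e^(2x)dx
Antiderivative: (1/2)e^(2x)
Evaluate: (1/2)(e^4-1)

Answer: (e^4-1)/2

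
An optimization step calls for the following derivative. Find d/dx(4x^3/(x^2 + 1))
Quotient rule: (f/g)' = (f'g - fg')/g²
f = 4x^3, f' = 12x^2
g = x^2+1, g' = 2x

Answer: (12x^2·(x^2+1)-8x^4)/(x^2+1)²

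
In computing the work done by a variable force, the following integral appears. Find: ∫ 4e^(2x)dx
Since d/dx[e^(2x)] = 2e^(2x), we get 2 e^(2x) + C

Answer: 2e^(2x) + C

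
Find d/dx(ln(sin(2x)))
Chain rule: d/dx[ln(u)]=u'/u where u=sin(2x)
u'=2cos(2x)

Answer: (2cos(2x))/(sin(2x))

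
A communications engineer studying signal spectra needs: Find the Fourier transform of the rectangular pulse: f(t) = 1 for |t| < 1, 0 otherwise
F(omega)=integral from -1 to 1 of e^(-j*omega*t) dt
=2*sin(1*omega)/omega=2*sinc(1*omega/pi)

Answer: 2*sin(1*omega)/omega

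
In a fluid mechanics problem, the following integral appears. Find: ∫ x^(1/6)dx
Power rule: ∫ x^(1/6) dx=x^(7/6)/(7/6) + C

Answer: (6/7)·x^(7/6) + C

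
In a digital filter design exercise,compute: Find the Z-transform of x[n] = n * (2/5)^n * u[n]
Using the property Z{n*a^n*u[n]}=az/(z-a)^2
With a=2/5: X(z)=(2/5)z/(z - 2/5)^2, |z| > 2/5

Answer: (2/5)z/(z - 2/5)^2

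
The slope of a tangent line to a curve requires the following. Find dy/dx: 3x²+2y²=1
Differentiate: 6x+4y·(dy/dx) = 0
dy/dx = -6x/(4y) = -(3/2)·(x/y)

Answer: dy/dx = -(3/2)·(x/y)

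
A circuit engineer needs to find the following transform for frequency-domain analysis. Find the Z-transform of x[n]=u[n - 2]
Using the time-shift property: Z{u[n-2]}=z^(-2)*z/(z-1)
=z^(-1)/(z-1)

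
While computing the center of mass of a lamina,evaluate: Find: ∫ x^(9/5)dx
Power rule: ∫ x^(9/5) dx = x^(14/5)/(14/5)+C

Answer: (5/14)·x^(14/5)+C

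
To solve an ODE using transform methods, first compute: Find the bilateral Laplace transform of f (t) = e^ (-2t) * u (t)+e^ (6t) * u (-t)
For e^(-2t)*u(t): L = 1/(s + 2), Re(s) > -2
For e^(6t)*u(-t): L = -1/(s-6), Re(s) < 6
Combined: F(s) = 1/(s + 2) - 1/(s-6), -2 < Re(s) < 6

Answer: 1/(s + 2) - 1/(s-6), ROC: -2 < Re(s) < 6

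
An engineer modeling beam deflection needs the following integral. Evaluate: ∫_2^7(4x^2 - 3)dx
Step 1: Find antiderivative F(x) = (4/3)x^3-3x
Step 2: F(7) - F(2) = 1309/3 - (14/3) = 1295/3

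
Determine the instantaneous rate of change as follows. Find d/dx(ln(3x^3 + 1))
Chain rule: d/dx[ln(u)] = u'/u where u = 3x^3+1
u' = 9x^2

Answer: (9x^2)/(3x^3+1)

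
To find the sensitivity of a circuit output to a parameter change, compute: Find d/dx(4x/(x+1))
Quotient rule: (f/g)'=(f'g - fg')/g²
f=4x, f'=4
g=x+1, g'=1

Answer: (4·(x+1)-4x)/(x+1)²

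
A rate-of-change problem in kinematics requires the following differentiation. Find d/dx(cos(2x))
Chain rule: d/dx[cos(u)]=-sin(u)·u' where u=2x
u'=2

Answer: -2·sin(2x)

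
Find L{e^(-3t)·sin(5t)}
First shifting: L{e^(at)f(t)} = F(s-a)
L{sin(5t)} = 5/(s² + 25)
Shift: 5/((s + 3)² + 25)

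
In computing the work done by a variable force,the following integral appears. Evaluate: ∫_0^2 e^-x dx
Antiderivative: -e^-x
Evaluate: -(e^-2 - 1)

Answer: (e^-2 - 1)/(-1)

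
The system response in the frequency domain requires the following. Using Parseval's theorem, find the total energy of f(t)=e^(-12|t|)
Parseval's theorem: E = integral |f(t)|^2 dt = (1/2pi) integral |F(omega)|^2 domega
E = integral_{-inf}^{inf} e^(-24|t|) dt = 2 * integral_0^inf e^(-24t) dt = 2/(2 * 12) = 1/12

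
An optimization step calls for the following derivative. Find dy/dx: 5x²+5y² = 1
Differentiate: 10x + 10y·(dy/dx) = 0
dy/dx = -10x/(10y) = -1·(x/y)

Answer: dy/dx = -1·(x/y)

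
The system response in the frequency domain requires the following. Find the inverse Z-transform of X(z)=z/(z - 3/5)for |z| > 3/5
Standard pair: z/(z-a) <-> a^n * u[n] for causal signals
With a=3/5: x[n]=(3/5)^n * u[n]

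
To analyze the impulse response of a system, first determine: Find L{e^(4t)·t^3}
First shifting: L{e^(at)f(t)} = F(s-a)
L{t^3} = 6/s^4
Shift s → s-4: 6/(s-4)^4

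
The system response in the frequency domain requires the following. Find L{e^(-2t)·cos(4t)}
First shifting: L{e^(at)f(t)}=F(s-a)
L{cos(4t)}=s/(s²+16)
Shift: (s+2)/((s+2)²+16)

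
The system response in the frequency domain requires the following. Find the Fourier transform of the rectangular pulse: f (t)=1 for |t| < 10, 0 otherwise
F(omega) = integral from -10 to 10 of e^(-j * omega * t) dt
= 2 * sin(10 * omega)/omega = 20 * sinc(10 * omega/pi)

Answer: 2 * sin(10 * omega)/omega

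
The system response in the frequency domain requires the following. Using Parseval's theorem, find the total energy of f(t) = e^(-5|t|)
Parseval's theorem: E = integral |f(t)|^2 dt = (1/2pi) integral |F(omega)|^2 domega
E = integral_{-inf}^{inf} e^(-10|t|) dt = 2 * integral_0^inf e^(-10t) dt = 2/(2 * 5) = 1/5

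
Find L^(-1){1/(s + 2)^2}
L^(-1){1/(s-a)^n} = t^(n-1)·e^(at)/(n-1)!
Here a = -2, n = 2: t^1·e^(-2t)/1

Answer: t·e^(-2t)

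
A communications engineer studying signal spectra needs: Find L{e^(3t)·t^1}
First shifting: L{e^(at)f(t)}=F(s-a)
L{t^1}=1/s^2
Shift s → s-3: 1/(s-3)^2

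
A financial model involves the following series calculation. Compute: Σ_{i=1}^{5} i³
Using formula: Σ i^3 = [n(n+1)/2]² = [5·6/2]² = 225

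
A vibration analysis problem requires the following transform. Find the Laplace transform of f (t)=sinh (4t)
L{sinh(at)} = a/(s²-a²)
L{sinh(4t)} = 4/(s²-16)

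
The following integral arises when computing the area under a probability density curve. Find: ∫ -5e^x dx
Since d/dx[e^x] = + e^x, we get -5e^x + C

Answer: -5e^x + C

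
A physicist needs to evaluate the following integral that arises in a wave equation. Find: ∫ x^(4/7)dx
Power rule: ∫ x^(4/7) dx=x^(11/7)/(11/7) + C

Answer: (7/11)·x^(11/7) + C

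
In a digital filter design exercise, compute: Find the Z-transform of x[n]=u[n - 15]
Using the time-shift property: Z{u[n-15]}=z^(-15) * z/(z-1)
=z^(-14)/(z-1)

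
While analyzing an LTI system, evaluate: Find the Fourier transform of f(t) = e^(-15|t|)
Using the standard pair: F{e^(-a|t|)} = 2a/(a^2+omega^2)
With a = 15: F(omega) = 30/(225+omega^2)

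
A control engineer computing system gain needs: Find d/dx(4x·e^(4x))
Product rule: (fg)'=f'g + fg'
f=4x, f'=4
g=e^(4x), g'=4·e^(4x)

Answer: 4·e^(4x) + 16x·e^(4x)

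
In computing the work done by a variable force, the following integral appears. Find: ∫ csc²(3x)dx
Since d/dx[-cot(3x)]=3csc²(3x), integral=-cot(3x)/3+C

Answer: (-1/3)cot(3x)+C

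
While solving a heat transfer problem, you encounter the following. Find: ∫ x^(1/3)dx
Power rule: ∫ x^(1/3) dx=x^(4/3)/(4/3)+C

Answer: (3/4)·x^(4/3)+C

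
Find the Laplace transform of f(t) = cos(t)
L{cos(wt)}=s/(s²+w²)
L{cos(t)}=s/(s²+1)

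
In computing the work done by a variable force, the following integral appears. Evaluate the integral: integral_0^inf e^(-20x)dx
integral_0^inf e^(-20x) dx = [-1/20 * e^(-20x)]_0^inf
= 0 - (-1/20) = 1/20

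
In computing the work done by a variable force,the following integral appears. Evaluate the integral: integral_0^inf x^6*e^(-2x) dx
This is a Gamma integral. Substitute u = 2x (du = 2 dx):
integral_0^inf x^6 * e^(-2x) dx = (1/2^7) integral_0^inf u^6 * e^(-u) du
= Gamma(7)/2^7 = 6!/2^7 = 720/128

Answer: 45/8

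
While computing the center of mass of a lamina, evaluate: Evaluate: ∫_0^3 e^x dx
Antiderivative: e^x
Evaluate: (e^3-1)

Answer: e^3-1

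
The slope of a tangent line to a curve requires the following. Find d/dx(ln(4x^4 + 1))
Chain rule: d/dx[ln(u)]=u'/u where u=4x^4 + 1
u'=16x^3

Answer: (16x^3)/(4x^4 + 1)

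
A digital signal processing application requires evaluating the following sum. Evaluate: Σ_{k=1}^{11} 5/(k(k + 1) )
Partial fractions: 5/(k(k + 1)) = 5/k - 5/(k + 1)
Telescoping sum: 5(1 - 1/12) = 5·11/12

Answer: 55/12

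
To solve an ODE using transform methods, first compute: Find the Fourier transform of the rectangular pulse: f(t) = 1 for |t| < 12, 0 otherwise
F(omega) = integral from -12 to 12 of e^(-j * omega * t) dt
= 2 * sin(12 * omega)/omega = 24 * sinc(12 * omega/pi)

Answer: 2 * sin(12 * omega)/omega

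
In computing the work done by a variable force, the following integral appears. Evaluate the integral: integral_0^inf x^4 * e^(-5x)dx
This is a Gamma integral. Substitute u=5x (du=5 dx):
integral_0^inf x^4*e^(-5x) dx=(1/5^5) integral_0^inf u^4*e^(-u) du
=Gamma(5)/5^5=4!/5^5=24/3125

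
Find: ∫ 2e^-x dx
Since d/dx[e^-x]=- e^-x, we get -2e^-x + C

Answer: -2e^-x + C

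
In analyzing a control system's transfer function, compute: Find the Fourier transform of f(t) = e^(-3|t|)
Using the standard pair: F{e^(-a|t|)} = 2a/(a^2 + omega^2)
With a = 3: F(omega) = 6/(9 + omega^2)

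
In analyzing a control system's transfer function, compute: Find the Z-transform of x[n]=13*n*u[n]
Z{n*u[n]}=z/(z-1)^2
By linearity: Z{13*n*u[n]}=13z/(z-1)^2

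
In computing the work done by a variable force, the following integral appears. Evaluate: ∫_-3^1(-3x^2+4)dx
Step 1: Find antiderivative F(x) = -x^3 + 4x
Step 2: F(1) - F(-3) = 3 - (15) = -12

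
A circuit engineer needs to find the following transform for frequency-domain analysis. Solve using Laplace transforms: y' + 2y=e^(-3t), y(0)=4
Take L: sY - 4 + 2Y=1/(s + 3)
Y(s + 2)=1/(s + 3) + 4
Y=1/((s + 3)(s + 2)) + 4/(s + 2)
Partial fractions: 1/((s + 3)(s + 2))=-1/(s + 3) + 1/(s + 2)
So Y=-1/(s + 3) + 5/(s + 2)
Inverse Laplace transform (L^(-1){1/(s + 3)}=e^(-3t), L^(-1){1/(s + 2)}=e^(-2t)):

Answer: y(t)=-1·e^(-3t) + 5·e^(-2t)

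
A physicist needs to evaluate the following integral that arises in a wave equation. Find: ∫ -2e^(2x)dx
Since d/dx[e^(2x)] = 2e^(2x), we get -1 e^(2x)+C

Answer: -e^(2x)+C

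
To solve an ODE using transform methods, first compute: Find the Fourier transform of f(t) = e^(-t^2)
The Fourier transform of a Gaussian e^(-t^2) is sqrt(pi)*e^(-omega^2/4).
With a = 1: F(omega) = sqrt(pi)*e^(-omega^2/4)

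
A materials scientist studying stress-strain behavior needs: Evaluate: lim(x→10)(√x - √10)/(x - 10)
Multiply by conjugate (√x + √10)/(√x + √10):
= (x - 10)/((x - 10)(√x + √10)) = 1/(√x + √10)
As x → 10: 1/(2√10)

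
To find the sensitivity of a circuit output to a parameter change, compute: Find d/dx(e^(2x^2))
Chain rule: d/dx[e^u]=e^u · u' where u=2x^2
u'=4x

Answer: 4x·e^(2x^2)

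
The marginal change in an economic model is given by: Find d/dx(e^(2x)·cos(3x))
Product rule: (fg)' = f'g + fg'
f = e^(2x), f' = 2·e^(2x)
g = cos(3x), g' = -3·sin(3x)

Answer: 2·e^(2x)·cos(3x) - 3·e^(2x)·sin(3x)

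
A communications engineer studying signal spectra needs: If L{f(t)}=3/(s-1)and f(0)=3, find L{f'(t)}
L{f'(t)} = s·F(s) - f(0) = 3s/(s-1) - 3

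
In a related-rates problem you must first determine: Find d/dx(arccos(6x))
d/dx[arccos(u)] = -u'/√(1-u²), u = 6x, u' = 6

Answer: -6/√(1 - 36x²)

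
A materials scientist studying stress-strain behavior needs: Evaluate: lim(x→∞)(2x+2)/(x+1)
Divide numerator and denominator by x:
lim (2 + 2/x)/(1 + 1/x) = 2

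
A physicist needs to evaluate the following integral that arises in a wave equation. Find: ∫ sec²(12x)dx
Since d/dx[tan(12x)]=12sec²(12x), integral=tan(12x)/12+C

Answer: (1/12)tan(12x)+C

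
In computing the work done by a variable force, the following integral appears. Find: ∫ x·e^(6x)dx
Integration by parts: u=x, dv=e^(6x) dx
du=dx, v=e^(6x)/6
=x·e^(6x)/6 - ∫ e^(6x)/6 dx
=x·e^(6x)/6 - e^(6x)/36 + C

Answer: e^(6x)(x/6 - 1/36) + C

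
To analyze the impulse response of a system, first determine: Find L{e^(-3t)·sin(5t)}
First shifting: L{e^(at)f(t)}=F(s-a)
L{sin(5t)}=5/(s² + 25)
Shift: 5/((s + 3)² + 25)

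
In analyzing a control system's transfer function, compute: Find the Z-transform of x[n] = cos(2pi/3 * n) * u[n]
Z{cos(w0*n)*u[n]} = z(z - cos(w0))/(z^2-2z*cos(w0)+1)
With w0 = 2pi/3: X(z) = z(z - cos(2pi/3))/(z^2-2z*cos(2pi/3)+1)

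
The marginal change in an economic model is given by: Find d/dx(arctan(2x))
d/dx[arctan(u)] = u'/(1+u²), u = 2x, u' = 2

Answer: 2/(1+4x²)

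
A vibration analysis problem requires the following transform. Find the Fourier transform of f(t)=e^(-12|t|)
Using the standard pair: F{e^(-a|t|)}=2a/(a^2 + omega^2)
With a=12: F(omega)=24/(144 + omega^2)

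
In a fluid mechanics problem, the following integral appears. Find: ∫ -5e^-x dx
Since d/dx[e^-x] = - e^-x, we get 5e^-x+C

Answer: 5e^-x+C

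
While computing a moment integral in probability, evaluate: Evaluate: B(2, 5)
B(x,y)=Γ(x)Γ(y)/Γ(x+y)=(x-1)!(y-1)!/(x+y-1)!
B(2,5)=1!·4!/6!=1/30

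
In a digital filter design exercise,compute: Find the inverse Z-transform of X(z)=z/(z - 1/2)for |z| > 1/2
Standard pair: z/(z-a) <-> a^n*u[n] for causal signals
With a=1/2: x[n]=(1/2)^n*u[n]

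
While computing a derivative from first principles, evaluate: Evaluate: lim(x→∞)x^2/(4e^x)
Apply L'Hôpital 2 times (∞/∞ each time):
Eventually get 2!/(4e^x) → 0

Answer: 0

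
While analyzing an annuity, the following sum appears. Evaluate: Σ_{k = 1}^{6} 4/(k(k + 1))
Partial fractions: 4/(k(k + 1)) = 4/k - 4/(k + 1)
Telescoping sum: 4(1 - 1/7) = 4·6/7

Answer: 24/7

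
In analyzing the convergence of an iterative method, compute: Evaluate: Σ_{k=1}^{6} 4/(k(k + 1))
Partial fractions: 4/(k(k + 1))=4/k - 4/(k + 1)
Telescoping sum: 4(1 - 1/7)=4·6/7

Answer: 24/7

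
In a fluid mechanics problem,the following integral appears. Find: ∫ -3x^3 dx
Using power rule: ∫ -3x^3 dx=-3/4 x^4+C=(-3/4)x^4+C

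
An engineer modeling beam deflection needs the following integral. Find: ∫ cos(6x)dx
Using substitution u=6x: ∫ cos(u) du/6=sin(u)/6 + C

Answer: (1/6)sin(6x) + C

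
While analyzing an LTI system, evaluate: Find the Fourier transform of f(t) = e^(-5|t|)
Using the standard pair: F{e^(-a|t|)}=2a/(a^2 + omega^2)
With a=5: F(omega)=10/(25 + omega^2)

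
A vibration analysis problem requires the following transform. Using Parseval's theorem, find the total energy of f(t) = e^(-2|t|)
Parseval's theorem: E = integral |f(t)|^2 dt = (1/2pi) integral |F(omega)|^2 domega
E = integral_{-inf}^{inf} e^(-4|t|) dt = 2 * integral_0^inf e^(-4t) dt = 2/(2 * 2) = 1/2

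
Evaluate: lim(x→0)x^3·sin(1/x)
Squeeze theorem: -|x^3| ≤ x^3·sin(1/x) ≤ |x^3|
Since x^3 → 0 as x → 0, by squeeze theorem the limit is 0

Answer: 0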